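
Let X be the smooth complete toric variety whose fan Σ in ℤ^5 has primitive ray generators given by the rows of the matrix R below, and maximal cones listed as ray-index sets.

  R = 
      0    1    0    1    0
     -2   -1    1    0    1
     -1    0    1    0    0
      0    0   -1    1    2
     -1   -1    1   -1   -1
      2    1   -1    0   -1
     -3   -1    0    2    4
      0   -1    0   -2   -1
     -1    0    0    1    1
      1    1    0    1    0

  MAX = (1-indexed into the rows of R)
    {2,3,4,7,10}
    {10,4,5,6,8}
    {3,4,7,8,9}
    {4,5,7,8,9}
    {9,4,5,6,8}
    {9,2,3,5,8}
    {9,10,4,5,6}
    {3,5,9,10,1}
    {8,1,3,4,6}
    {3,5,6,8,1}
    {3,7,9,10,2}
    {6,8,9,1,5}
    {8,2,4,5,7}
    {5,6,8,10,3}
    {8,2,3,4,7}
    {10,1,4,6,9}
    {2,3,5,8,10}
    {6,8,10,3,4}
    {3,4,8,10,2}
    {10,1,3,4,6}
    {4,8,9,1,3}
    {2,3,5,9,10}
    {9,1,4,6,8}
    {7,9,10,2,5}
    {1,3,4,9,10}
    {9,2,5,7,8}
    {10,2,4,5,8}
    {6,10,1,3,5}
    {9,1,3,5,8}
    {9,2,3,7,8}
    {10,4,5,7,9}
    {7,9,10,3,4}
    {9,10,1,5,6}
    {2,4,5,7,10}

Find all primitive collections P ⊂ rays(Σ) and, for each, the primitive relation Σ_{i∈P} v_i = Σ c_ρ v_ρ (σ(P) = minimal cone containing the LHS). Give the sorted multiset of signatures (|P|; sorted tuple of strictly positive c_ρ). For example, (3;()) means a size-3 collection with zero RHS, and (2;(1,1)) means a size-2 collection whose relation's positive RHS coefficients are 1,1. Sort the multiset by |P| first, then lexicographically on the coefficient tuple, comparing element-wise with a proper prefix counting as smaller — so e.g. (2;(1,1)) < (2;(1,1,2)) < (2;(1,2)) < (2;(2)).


12 minimal non-faces of Δ(Σ) (on 10 rays):

  P = {2,6}:  v_{2} + v_{6} = 0 ; sig = (2;())
  P = {1,2}:  v_{1} + v_{2} = v_{3} + v_{9} ; sig = (2;(1,1))
  P = {6,7}:  v_{6} + v_{7} = v_{4} + v_{9} ; sig = (2;(1,1))
  P = {1,7}:  v_{1} + v_{7} = v_{3} + v_{4} + 2·v_{9} ; sig = (2;(1,1,2))
  P = {8,9,10}:  v_{8} + v_{9} + v_{10} = 0 ; sig = (3;())
  P = {1,4,5}:  v_{1} + v_{4} + v_{5} = v_{9} ; sig = (3;(1))
  P = {2,4,9}:  v_{2} + v_{4} + v_{9} = v_{7} ; sig = (3;(1))
  P = {3,4,5}:  v_{3} + v_{4} + v_{5} = v_{2} ; sig = (3;(1))
  P = {3,6,9}:  v_{3} + v_{6} + v_{9} = v_{1} ; sig = (3;(1))
  P = {1,8,10}:  v_{1} + v_{8} + v_{10} = v_{3} + v_{6} ; sig = (3;(1,1))
  P = {7,8,10}:  v_{7} + v_{8} + v_{10} = v_{2} + v_{4} ; sig = (3;(1,1))
  P = {3,5,7}:  v_{3} + v_{5} + v_{7} = 2·v_{2} + v_{9} ; sig = (3;(1,2))

Sorted signature multiset PRS(X):
    (2;())
    (2;(1,1))
    (2;(1,1))
    (2;(1,1,2))
    (3;())
    (3;(1))
    (3;(1))
    (3;(1))
    (3;(1))
    (3;(1,1))
    (3;(1,1))
    (3;(1,2))


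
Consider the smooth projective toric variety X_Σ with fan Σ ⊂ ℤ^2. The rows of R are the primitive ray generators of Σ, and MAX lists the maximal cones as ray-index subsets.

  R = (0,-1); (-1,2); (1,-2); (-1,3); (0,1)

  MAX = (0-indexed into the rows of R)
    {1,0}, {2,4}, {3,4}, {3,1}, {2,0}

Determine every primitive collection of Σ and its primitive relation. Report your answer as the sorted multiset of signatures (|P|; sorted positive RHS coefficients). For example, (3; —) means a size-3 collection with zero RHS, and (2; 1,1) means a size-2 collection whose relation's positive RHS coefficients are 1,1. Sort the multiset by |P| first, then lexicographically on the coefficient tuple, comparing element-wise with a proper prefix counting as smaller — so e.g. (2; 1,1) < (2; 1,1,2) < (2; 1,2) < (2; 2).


The 5 primitive collections of Σ (r=5, n=2):

  P = {0,4}:  v_{0} + v_{4} = 0 ; sig = (2; —)
  P = {1,2}:  v_{1} + v_{2} = 0 ; sig = (2; —)
  P = {0,3}:  v_{0} + v_{3} = v_{1} ; sig = (2; 1)
  P = {1,4}:  v_{1} + v_{4} = v_{3} ; sig = (2; 1)
  P = {2,3}:  v_{2} + v_{3} = v_{4} ; sig = (2; 1)

Sorted signature multiset PRS(X):
    |P|=2: 5 collections, coeffs (), (), (1), (1), (1)


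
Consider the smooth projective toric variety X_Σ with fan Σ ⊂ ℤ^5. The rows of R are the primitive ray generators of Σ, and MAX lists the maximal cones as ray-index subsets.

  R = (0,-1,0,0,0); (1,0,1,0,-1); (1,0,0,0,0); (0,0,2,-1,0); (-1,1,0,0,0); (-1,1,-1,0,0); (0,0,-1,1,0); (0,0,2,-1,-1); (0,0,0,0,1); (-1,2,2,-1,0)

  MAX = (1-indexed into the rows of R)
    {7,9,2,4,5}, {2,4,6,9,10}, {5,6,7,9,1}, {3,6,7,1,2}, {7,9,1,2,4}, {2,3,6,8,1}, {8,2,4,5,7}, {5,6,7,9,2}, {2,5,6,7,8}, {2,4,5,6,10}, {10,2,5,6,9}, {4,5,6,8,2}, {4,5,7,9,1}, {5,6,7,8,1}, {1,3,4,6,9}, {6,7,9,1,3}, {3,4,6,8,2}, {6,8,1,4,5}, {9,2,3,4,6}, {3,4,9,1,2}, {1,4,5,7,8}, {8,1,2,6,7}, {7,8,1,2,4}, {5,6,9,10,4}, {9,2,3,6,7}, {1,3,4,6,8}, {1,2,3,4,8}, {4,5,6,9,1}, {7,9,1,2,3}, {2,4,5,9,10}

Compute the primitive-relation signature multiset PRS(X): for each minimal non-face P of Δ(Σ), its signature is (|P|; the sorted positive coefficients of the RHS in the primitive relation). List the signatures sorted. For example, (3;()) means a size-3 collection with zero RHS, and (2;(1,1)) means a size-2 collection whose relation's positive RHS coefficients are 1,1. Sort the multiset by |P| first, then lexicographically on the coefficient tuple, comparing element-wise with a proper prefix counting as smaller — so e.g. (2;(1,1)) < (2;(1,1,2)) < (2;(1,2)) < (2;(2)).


|primitive collections| = 13. Relations:

  P = {8,9}:  v_{8} + v_{9} = v_{4}  so sig = (2;(1))
  P = {1,10}:  v_{1} + v_{10} = v_{4} + v_{5}  so sig = (2;(1,1))
  P = {3,5}:  v_{3} + v_{5} = v_{2} + v_{6} + v_{9}  so sig = (2;(1,1,1))
  P = {8,10}:  v_{8} + v_{10} = v_{2} + 2·v_{4} + v_{5} + v_{6}  so sig = (2;(1,1,1,2))
  P = {7,10}:  v_{7} + v_{10} = v_{2} + 2·v_{5} + v_{9}  so sig = (2;(1,1,2))
  P = {3,10}:  v_{3} + v_{10} = 2·v_{2} + v_{4} + 2·v_{6} + 2·v_{9}  so sig = (2;(1,2,2,2))
  P = {3,7,8}:  v_{3} + v_{7} + v_{8} = v_{2}  so sig = (3;(1))
  P = {4,6,7}:  v_{4} + v_{6} + v_{7} = v_{5}  so sig = (3;(1))
  P = {1,2,5}:  v_{1} + v_{2} + v_{5} = v_{7} + v_{8}  so sig = (3;(1,1))
  P = {3,4,7}:  v_{3} + v_{4} + v_{7} = v_{2} + v_{9}  so sig = (3;(1,1))
  P = {1,2,6,9}:  v_{1} + v_{2} + v_{6} + v_{9} = 0  so sig = (4;())
  P = {1,2,4,6}:  v_{1} + v_{2} + v_{4} + v_{6} = v_{8}  so sig = (4;(1))
  P = {2,4,5,6,9}:  v_{2} + v_{4} + v_{5} + v_{6} + v_{9} = v_{10}  so sig = (5;(1))

Hence PRS(X_Σ) =
    |P|=2: 6 collections, coeffs (1), (1,1), (1,1,1), (1,1,1,2), (1,1,2), (1,2,2,2)
    |P|=3: 4 collections, coeffs (1), (1), (1,1), (1,1)
    |P|=4: 2 collections, coeffs (), (1)
    |P|=5: 1 collection, coeffs (1)


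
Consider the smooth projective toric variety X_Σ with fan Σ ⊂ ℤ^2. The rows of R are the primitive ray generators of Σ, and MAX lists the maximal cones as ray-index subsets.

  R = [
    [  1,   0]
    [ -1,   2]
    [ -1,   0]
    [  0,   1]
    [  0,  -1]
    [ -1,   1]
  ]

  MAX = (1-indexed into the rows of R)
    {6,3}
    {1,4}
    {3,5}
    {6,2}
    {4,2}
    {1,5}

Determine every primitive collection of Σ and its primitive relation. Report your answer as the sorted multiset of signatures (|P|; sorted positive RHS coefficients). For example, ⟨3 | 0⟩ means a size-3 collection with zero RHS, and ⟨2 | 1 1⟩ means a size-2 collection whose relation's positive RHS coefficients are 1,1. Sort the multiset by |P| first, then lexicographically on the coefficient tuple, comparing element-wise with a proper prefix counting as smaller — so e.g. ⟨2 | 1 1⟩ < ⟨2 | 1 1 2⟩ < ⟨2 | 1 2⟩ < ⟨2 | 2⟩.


Primitive collections (9):

  P = {1,3}:  v_{1} + v_{3} = 0  so sig = ⟨2 | 0⟩
  P = {4,5}:  v_{4} + v_{5} = 0  so sig = ⟨2 | 0⟩
  P = {1,6}:  v_{1} + v_{6} = v_{4}  so sig = ⟨2 | 1⟩
  P = {2,5}:  v_{2} + v_{5} = v_{6}  so sig = ⟨2 | 1⟩
  P = {3,4}:  v_{3} + v_{4} = v_{6}  so sig = ⟨2 | 1⟩
  P = {4,6}:  v_{4} + v_{6} = v_{2}  so sig = ⟨2 | 1⟩
  P = {5,6}:  v_{5} + v_{6} = v_{3}  so sig = ⟨2 | 1⟩
  P = {1,2}:  v_{1} + v_{2} = 2·v_{4}  so sig = ⟨2 | 2⟩
  P = {2,3}:  v_{2} + v_{3} = 2·v_{6}  so sig = ⟨2 | 2⟩

Signatures (|P|; sorted positive RHS coefficients), sorted:
    ⟨2 | 0⟩
    ⟨2 | 0⟩
    ⟨2 | 1⟩
    ⟨2 | 1⟩
    ⟨2 | 1⟩
    ⟨2 | 1⟩
    ⟨2 | 1⟩
    ⟨2 | 2⟩
    ⟨2 | 2⟩


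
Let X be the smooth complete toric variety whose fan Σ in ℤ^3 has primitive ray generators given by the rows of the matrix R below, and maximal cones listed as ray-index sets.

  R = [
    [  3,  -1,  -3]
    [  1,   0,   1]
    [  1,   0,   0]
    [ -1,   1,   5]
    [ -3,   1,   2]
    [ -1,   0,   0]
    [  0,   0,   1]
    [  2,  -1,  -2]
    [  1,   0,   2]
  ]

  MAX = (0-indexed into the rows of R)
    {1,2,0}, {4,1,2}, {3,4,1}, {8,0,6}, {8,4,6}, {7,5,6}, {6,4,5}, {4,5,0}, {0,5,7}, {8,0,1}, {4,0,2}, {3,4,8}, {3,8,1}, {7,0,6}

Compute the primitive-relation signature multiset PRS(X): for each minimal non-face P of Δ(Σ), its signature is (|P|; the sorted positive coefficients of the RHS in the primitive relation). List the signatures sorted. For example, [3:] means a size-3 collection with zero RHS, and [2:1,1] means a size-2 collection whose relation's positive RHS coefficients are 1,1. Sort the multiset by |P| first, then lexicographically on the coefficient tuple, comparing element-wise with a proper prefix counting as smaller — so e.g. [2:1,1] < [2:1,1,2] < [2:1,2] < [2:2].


Σ has 20 primitive collections:

  {2,5}:  v_{2} + v_{5} = 0 — sig = [2:]
  {1,5}:  v_{1} + v_{5} = v_{6} — sig = [2:1]
  {1,6}:  v_{1} + v_{6} = v_{8} — sig = [2:1]
  {2,6}:  v_{2} + v_{6} = v_{1} — sig = [2:1]
  {4,7}:  v_{4} + v_{7} = v_{5} — sig = [2:1]
  {2,7}:  v_{2} + v_{7} = v_{0} + v_{6} — sig = [2:1,1]
  {3,7}:  v_{3} + v_{7} = v_{6} + v_{8} — sig = [2:1,1]
  {3,5}:  v_{3} + v_{5} = v_{4} + v_{6} + v_{8} — sig = [2:1,1,1]
  {1,7}:  v_{1} + v_{7} = v_{0} + 2·v_{6} — sig = [2:1,2]
  {3,6}:  v_{3} + v_{6} = v_{4} + 2·v_{8} — sig = [2:1,2]
  {2,3}:  v_{2} + v_{3} = 3·v_{1} + v_{4} — sig = [2:1,3]
  {7,8}:  v_{7} + v_{8} = v_{0} + 3·v_{6} — sig = [2:1,3]
  {0,3}:  v_{0} + v_{3} = 2·v_{1} — sig = [2:2]
  {2,8}:  v_{2} + v_{8} = 2·v_{1} — sig = [2:2]
  {5,8}:  v_{5} + v_{8} = 2·v_{6} — sig = [2:2]
  {0,4,6}:  v_{0} + v_{4} + v_{6} = 0 — sig = [3:]
  {0,1,4}:  v_{0} + v_{1} + v_{4} = v_{2} — sig = [3:1]
  {0,4,8}:  v_{0} + v_{4} + v_{8} = v_{1} — sig = [3:1]
  {0,5,6}:  v_{0} + v_{5} + v_{6} = v_{7} — sig = [3:1]
  {1,4,8}:  v_{1} + v_{4} + v_{8} = v_{3} — sig = [3:1]

Signatures (|P|; sorted positive RHS coefficients), sorted:
    [2:]
    [2:1]
    [2:1]
    [2:1]
    [2:1]
    [2:1,1]
    [2:1,1]
    [2:1,1,1]
    [2:1,2]
    [2:1,2]
    [2:1,3]
    [2:1,3]
    [2:2]
    [2:2]
    [2:2]
    [3:]
    [3:1]
    [3:1]
    [3:1]
    [3:1]


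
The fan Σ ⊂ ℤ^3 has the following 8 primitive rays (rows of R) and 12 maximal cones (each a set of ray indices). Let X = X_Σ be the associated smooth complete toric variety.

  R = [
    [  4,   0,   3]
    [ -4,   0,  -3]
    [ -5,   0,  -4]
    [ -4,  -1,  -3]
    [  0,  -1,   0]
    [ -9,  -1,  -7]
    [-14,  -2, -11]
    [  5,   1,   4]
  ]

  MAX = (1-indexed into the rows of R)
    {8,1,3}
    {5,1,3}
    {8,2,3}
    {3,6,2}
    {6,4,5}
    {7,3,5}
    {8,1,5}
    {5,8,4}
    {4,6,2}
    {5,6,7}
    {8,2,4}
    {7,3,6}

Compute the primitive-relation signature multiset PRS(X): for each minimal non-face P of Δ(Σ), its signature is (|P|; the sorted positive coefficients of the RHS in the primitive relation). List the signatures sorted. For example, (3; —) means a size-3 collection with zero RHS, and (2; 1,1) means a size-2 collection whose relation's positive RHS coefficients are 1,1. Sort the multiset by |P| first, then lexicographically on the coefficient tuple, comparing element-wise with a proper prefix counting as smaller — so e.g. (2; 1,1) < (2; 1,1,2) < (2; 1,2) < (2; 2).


12 collections generate NE(X_Σ); each relation:

  P = {1,2}:  v_{1} + v_{2} = 0  ⟹  sig = (2; —)
  P = {1,4}:  v_{1} + v_{4} = v_{5}  ⟹  sig = (2; 1)
  P = {2,5}:  v_{2} + v_{5} = v_{4}  ⟹  sig = (2; 1)
  P = {3,4}:  v_{3} + v_{4} = v_{6}  ⟹  sig = (2; 1)
  P = {6,8}:  v_{6} + v_{8} = v_{2}  ⟹  sig = (2; 1)
  P = {7,8}:  v_{7} + v_{8} = v_{6}  ⟹  sig = (2; 1)
  P = {1,6}:  v_{1} + v_{6} = v_{3} + v_{5}  ⟹  sig = (2; 1,1)
  P = {4,7}:  v_{4} + v_{7} = v_{5} + 2·v_{6}  ⟹  sig = (2; 1,2)
  P = {2,7}:  v_{2} + v_{7} = 2·v_{6}  ⟹  sig = (2; 2)
  P = {1,7}:  v_{1} + v_{7} = 2·v_{3} + 2·v_{5}  ⟹  sig = (2; 2,2)
  P = {3,5,8}:  v_{3} + v_{5} + v_{8} = 0  ⟹  sig = (3; —)
  P = {3,5,6}:  v_{3} + v_{5} + v_{6} = v_{7}  ⟹  sig = (3; 1)

Signatures (|P|; sorted positive RHS coefficients), sorted:
    |P|=2: 10 collections, coeffs (), (1), (1), (1), (1), (1), (1,1), (1,2), (2), (2,2)
    |P|=3: 2 collections, coeffs (), (1)


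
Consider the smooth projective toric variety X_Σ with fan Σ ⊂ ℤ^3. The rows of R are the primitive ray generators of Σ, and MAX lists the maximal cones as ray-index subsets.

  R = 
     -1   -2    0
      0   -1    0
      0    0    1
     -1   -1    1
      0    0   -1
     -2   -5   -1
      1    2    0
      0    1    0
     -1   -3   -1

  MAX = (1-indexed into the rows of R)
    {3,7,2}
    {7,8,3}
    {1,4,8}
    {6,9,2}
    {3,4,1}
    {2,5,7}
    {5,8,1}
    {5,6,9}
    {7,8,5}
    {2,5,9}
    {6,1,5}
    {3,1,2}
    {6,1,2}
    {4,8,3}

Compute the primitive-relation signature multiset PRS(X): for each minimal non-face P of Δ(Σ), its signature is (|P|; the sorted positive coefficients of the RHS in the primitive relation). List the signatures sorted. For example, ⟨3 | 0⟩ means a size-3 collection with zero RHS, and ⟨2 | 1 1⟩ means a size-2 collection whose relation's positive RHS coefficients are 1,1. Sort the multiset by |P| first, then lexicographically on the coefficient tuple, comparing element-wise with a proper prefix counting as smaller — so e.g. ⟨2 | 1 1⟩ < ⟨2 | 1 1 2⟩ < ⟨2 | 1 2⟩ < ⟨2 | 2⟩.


Primitive collections (18):

  • {1,7}:  v_{1} + v_{7} = 0 — sig = ⟨2 | 0⟩
  • {2,8}:  v_{2} + v_{8} = 0 — sig = ⟨2 | 0⟩
  • {3,5}:  v_{3} + v_{5} = 0 — sig = ⟨2 | 0⟩
  • {1,9}:  v_{1} + v_{9} = v_{6} — sig = ⟨2 | 1⟩
  • {6,7}:  v_{6} + v_{7} = v_{9} — sig = ⟨2 | 1⟩
  • {2,4}:  v_{2} + v_{4} = v_{1} + v_{3} — sig = ⟨2 | 1 1⟩
  • {3,9}:  v_{3} + v_{9} = v_{1} + v_{2} — sig = ⟨2 | 1 1⟩
  • {4,5}:  v_{4} + v_{5} = v_{1} + v_{8} — sig = ⟨2 | 1 1⟩
  • {4,7}:  v_{4} + v_{7} = v_{3} + v_{8} — sig = ⟨2 | 1 1⟩
  • {7,9}:  v_{7} + v_{9} = v_{2} + v_{5} — sig = ⟨2 | 1 1⟩
  • {8,9}:  v_{8} + v_{9} = v_{1} + v_{5} — sig = ⟨2 | 1 1⟩
  • {3,6}:  v_{3} + v_{6} = 2·v_{1} + v_{2} — sig = ⟨2 | 1 2⟩
  • {6,8}:  v_{6} + v_{8} = 2·v_{1} + v_{5} — sig = ⟨2 | 1 2⟩
  • {4,9}:  v_{4} + v_{9} = 2·v_{1} — sig = ⟨2 | 2⟩
  • {4,6}:  v_{4} + v_{6} = 3·v_{1} — sig = ⟨2 | 3⟩
  • {1,2,5}:  v_{1} + v_{2} + v_{5} = v_{9} — sig = ⟨3 | 1⟩
  • {1,3,8}:  v_{1} + v_{3} + v_{8} = v_{4} — sig = ⟨3 | 1⟩
  • {2,5,6}:  v_{2} + v_{5} + v_{6} = 2·v_{9} — sig = ⟨3 | 2⟩

Hence PRS(X_Σ) =
    |P|=2: 15 collections, coeffs (), (), (), (1), (1), (1,1), (1,1), (1,1), (1,1), (1,1), (1,1), (1,2), (1,2), (2), (3)
    |P|=3: 3 collections, coeffs (1), (1), (2)


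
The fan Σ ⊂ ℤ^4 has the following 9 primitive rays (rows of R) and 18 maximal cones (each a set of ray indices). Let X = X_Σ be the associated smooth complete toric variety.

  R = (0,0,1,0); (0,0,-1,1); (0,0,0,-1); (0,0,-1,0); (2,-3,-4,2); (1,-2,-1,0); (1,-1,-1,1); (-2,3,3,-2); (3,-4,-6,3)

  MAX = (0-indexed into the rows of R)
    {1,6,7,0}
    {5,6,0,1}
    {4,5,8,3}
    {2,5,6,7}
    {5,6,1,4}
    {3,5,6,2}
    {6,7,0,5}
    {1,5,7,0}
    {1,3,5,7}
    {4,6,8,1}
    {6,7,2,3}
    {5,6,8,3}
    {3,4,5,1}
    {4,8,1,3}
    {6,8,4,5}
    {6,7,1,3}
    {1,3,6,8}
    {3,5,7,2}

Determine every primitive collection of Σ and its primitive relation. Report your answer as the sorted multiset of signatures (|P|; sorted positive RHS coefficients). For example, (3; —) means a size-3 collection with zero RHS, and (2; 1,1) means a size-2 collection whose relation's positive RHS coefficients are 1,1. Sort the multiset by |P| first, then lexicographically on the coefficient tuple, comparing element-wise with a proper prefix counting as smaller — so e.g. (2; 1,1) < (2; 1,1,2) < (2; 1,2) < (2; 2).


Δ(Σ) — 9 vertices, 14 min non-faces:

  P={0,3}:  v_{0} + v_{3} = 0  so sig = (2; —)
  P={1,2}:  v_{1} + v_{2} = v_{3}  so sig = (2; 1)
  P={4,7}:  v_{4} + v_{7} = v_{3}  so sig = (2; 1)
  P={0,8}:  v_{0} + v_{8} = v_{4} + v_{6}  so sig = (2; 1,1)
  P={0,2}:  v_{0} + v_{2} = v_{5} + v_{6} + v_{7}  so sig = (2; 1,1,1)
  P={0,4}:  v_{0} + v_{4} = v_{1} + v_{5} + v_{6}  so sig = (2; 1,1,1)
  P={2,4}:  v_{2} + v_{4} = 2·v_{3} + v_{5} + v_{6}  so sig = (2; 1,1,2)
  P={7,8}:  v_{7} + v_{8} = 2·v_{3} + v_{6}  so sig = (2; 1,2)
  P={2,8}:  v_{2} + v_{8} = 3·v_{3} + v_{5} + 2·v_{6}  so sig = (2; 1,2,3)
  P={3,4,6}:  v_{3} + v_{4} + v_{6} = v_{8}  so sig = (3; 1)
  P={1,5,8}:  v_{1} + v_{5} + v_{8} = 2·v_{4}  so sig = (3; 2)
  P={1,5,6,7}:  v_{1} + v_{5} + v_{6} + v_{7} = 0  so sig = (4; —)
  P={1,3,5,6}:  v_{1} + v_{3} + v_{5} + v_{6} = v_{4}  so sig = (4; 1)
  P={3,5,6,7}:  v_{3} + v_{5} + v_{6} + v_{7} = v_{2}  so sig = (4; 1)

Sorted signature multiset PRS(X):
{ (2; —),  (2; 1) ×2,  (2; 1,1),  (2; 1,1,1) ×2,  (2; 1,1,2),  (2; 1,2),  (2; 1,2,3),  (3; 1),  (3; 2),  (4; —),  (4; 1) ×2 }


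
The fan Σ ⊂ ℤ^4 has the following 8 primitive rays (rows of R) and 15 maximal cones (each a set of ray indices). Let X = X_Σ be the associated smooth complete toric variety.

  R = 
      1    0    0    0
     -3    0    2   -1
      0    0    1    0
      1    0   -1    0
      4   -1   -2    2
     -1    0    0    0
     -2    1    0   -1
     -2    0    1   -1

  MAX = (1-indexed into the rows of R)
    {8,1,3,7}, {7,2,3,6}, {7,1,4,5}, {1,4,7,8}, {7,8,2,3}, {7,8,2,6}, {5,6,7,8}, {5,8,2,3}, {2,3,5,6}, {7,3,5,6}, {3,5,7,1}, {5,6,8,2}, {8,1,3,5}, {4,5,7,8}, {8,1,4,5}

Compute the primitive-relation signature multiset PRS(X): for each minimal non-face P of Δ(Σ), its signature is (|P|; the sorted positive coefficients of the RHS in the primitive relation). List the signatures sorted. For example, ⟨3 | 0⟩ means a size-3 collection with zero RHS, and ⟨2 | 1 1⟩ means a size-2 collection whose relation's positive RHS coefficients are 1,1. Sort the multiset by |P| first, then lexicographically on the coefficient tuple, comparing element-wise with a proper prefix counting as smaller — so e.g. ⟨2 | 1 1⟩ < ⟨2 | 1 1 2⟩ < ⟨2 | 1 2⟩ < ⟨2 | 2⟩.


Primitive collections (9):

  P = {1,6}:  v_{1} + v_{6} = 0  ⇒ sig = ⟨2 | 0⟩
  P = {2,4}:  v_{2} + v_{4} = v_{8}  ⇒ sig = ⟨2 | 1⟩
  P = {3,4}:  v_{3} + v_{4} = v_{1}  ⇒ sig = ⟨2 | 1⟩
  P = {1,2}:  v_{1} + v_{2} = v_{3} + v_{8}  ⇒ sig = ⟨2 | 1 1⟩
  P = {4,6}:  v_{4} + v_{6} = v_{5} + v_{7} + v_{8}  ⇒ sig = ⟨2 | 1 1 1⟩
  P = {2,5,7}:  v_{2} + v_{5} + v_{7} = v_{6}  ⇒ sig = ⟨3 | 1⟩
  P = {3,6,8}:  v_{3} + v_{6} + v_{8} = v_{2}  ⇒ sig = ⟨3 | 1⟩
  P = {3,5,7,8}:  v_{3} + v_{5} + v_{7} + v_{8} = 0  ⇒ sig = ⟨4 | 0⟩
  P = {1,5,7,8}:  v_{1} + v_{5} + v_{7} + v_{8} = v_{4}  ⇒ sig = ⟨4 | 1⟩

Sorted signature multiset PRS(X):
{ ⟨2 | 0⟩,  ⟨2 | 1⟩ ×2,  ⟨2 | 1 1⟩,  ⟨2 | 1 1 1⟩,  ⟨3 | 1⟩ ×2,  ⟨4 | 0⟩,  ⟨4 | 1⟩ }


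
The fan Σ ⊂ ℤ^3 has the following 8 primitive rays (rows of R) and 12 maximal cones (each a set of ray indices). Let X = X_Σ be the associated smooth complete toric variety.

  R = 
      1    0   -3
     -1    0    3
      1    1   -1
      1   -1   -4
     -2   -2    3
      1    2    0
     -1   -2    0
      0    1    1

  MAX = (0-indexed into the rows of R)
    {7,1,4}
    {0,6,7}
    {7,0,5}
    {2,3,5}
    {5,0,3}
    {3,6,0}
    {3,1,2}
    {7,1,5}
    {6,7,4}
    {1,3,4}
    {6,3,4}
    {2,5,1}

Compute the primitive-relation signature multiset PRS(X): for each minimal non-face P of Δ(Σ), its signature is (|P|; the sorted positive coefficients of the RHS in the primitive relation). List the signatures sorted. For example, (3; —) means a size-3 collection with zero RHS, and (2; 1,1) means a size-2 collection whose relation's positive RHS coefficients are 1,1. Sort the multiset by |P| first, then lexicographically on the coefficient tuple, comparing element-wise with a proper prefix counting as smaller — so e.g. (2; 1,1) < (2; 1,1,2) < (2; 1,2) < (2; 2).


The 11 primitive collections of Σ (r=8, n=3):

  • {0,1}:  v_{0} + v_{1} = 0  →  sig = (2; —)
  • {5,6}:  v_{5} + v_{6} = 0  →  sig = (2; —)
  • {0,4}:  v_{0} + v_{4} = v_{6}  →  sig = (2; 1)
  • {1,6}:  v_{1} + v_{6} = v_{4}  →  sig = (2; 1)
  • {2,7}:  v_{2} + v_{7} = v_{5}  →  sig = (2; 1)
  • {3,7}:  v_{3} + v_{7} = v_{0}  →  sig = (2; 1)
  • {4,5}:  v_{4} + v_{5} = v_{1}  →  sig = (2; 1)
  • {0,2}:  v_{0} + v_{2} = v_{3} + v_{5}  →  sig = (2; 1,1)
  • {2,6}:  v_{2} + v_{6} = v_{1} + v_{3}  →  sig = (2; 1,1)
  • {2,4}:  v_{2} + v_{4} = 2·v_{1} + v_{3}  →  sig = (2; 1,2)
  • {1,3,5}:  v_{1} + v_{3} + v_{5} = v_{2}  →  sig = (3; 1)

Sorted signature multiset PRS(X):
[(2; —), (2; —), (2; 1), (2; 1), (2; 1), (2; 1), (2; 1), (2; 1,1), (2; 1,1), (2; 1,2), (3; 1)]


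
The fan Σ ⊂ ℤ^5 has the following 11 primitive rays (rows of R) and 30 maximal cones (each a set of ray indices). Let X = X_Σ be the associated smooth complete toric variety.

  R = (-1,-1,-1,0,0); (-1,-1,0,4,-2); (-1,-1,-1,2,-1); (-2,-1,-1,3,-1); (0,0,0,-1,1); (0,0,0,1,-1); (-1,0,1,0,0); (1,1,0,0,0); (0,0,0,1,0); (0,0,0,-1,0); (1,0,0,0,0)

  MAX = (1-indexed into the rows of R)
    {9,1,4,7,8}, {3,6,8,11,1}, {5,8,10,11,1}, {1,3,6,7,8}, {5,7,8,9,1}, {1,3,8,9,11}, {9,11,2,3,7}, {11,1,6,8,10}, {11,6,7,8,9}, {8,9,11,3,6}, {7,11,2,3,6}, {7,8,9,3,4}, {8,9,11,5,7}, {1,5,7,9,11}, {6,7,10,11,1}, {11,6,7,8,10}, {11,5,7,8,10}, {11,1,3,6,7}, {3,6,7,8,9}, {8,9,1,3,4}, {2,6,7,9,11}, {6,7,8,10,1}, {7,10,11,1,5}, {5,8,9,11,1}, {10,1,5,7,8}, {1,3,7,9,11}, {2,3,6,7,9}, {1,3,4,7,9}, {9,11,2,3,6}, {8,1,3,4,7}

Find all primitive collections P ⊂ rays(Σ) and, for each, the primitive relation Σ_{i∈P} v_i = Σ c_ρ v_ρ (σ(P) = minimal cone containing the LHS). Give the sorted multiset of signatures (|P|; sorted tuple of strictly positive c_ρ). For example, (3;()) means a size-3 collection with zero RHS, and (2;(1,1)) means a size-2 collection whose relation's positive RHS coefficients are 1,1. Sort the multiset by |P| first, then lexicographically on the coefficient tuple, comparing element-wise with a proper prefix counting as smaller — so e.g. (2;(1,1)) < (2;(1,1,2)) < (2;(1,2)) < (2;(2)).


Minimal non-faces — 18 found among 11 rays, 30 max cones:

  {5,6}:  v_{5} + v_{6} = 0 ; sig = (2;())
  {9,10}:  v_{9} + v_{10} = 0 ; sig = (2;())
  {3,5}:  v_{3} + v_{5} = v_{1} + v_{9} ; sig = (2;(1,1))
  {3,10}:  v_{3} + v_{10} = v_{1} + v_{6} ; sig = (2;(1,1))
  {4,11}:  v_{4} + v_{11} = v_{3} + v_{9} ; sig = (2;(1,1))
  {2,5}:  v_{2} + v_{5} = v_{3} + v_{7} + v_{9} + v_{11} ; sig = (2;(1,1,1,1))
  {2,10}:  v_{2} + v_{10} = v_{3} + v_{6} + v_{7} + v_{11} ; sig = (2;(1,1,1,1))
  {4,10}:  v_{4} + v_{10} = v_{1} + v_{3} + v_{7} + v_{8} ; sig = (2;(1,1,1,1))
  {1,2}:  v_{1} + v_{2} = 2·v_{3} + v_{7} + v_{11} ; sig = (2;(1,1,2))
  {4,6}:  v_{4} + v_{6} = 2·v_{3} + v_{7} + v_{8} ; sig = (2;(1,1,2))
  {2,4}:  v_{2} + v_{4} = 2·v_{3} + v_{6} + v_{7} + 2·v_{9} ; sig = (2;(1,1,2,2))
  {4,5}:  v_{4} + v_{5} = 2·v_{1} + v_{7} + v_{8} + 2·v_{9} ; sig = (2;(1,1,2,2))
  {2,8}:  v_{2} + v_{8} = 2·v_{6} + 2·v_{9} ; sig = (2;(2,2))
  {1,6,9}:  v_{1} + v_{6} + v_{9} = v_{3} ; sig = (3;(1))
  {1,7,8,11}:  v_{1} + v_{7} + v_{8} + v_{11} = 0 ; sig = (4;())
  {3,7,8,11}:  v_{3} + v_{7} + v_{8} + v_{11} = v_{6} + v_{9} ; sig = (4;(1,1))
  {1,3,7,8,9}:  v_{1} + v_{3} + v_{7} + v_{8} + v_{9} = v_{4} ; sig = (5;(1))
  {3,6,7,9,11}:  v_{3} + v_{6} + v_{7} + v_{9} + v_{11} = v_{2} ; sig = (5;(1))

Hence PRS(X_Σ) =
    |P|=2: 13 collections, coeffs (), (), (1,1), (1,1), (1,1), (1,1,1,1), (1,1,1,1), (1,1,1,1), (1,1,2), (1,1,2), (1,1,2,2), (1,1,2,2), (2,2)
    |P|=3: 1 collection, coeffs (1)
    |P|=4: 2 collections, coeffs (), (1,1)
    |P|=5: 2 collections, coeffs (1), (1)


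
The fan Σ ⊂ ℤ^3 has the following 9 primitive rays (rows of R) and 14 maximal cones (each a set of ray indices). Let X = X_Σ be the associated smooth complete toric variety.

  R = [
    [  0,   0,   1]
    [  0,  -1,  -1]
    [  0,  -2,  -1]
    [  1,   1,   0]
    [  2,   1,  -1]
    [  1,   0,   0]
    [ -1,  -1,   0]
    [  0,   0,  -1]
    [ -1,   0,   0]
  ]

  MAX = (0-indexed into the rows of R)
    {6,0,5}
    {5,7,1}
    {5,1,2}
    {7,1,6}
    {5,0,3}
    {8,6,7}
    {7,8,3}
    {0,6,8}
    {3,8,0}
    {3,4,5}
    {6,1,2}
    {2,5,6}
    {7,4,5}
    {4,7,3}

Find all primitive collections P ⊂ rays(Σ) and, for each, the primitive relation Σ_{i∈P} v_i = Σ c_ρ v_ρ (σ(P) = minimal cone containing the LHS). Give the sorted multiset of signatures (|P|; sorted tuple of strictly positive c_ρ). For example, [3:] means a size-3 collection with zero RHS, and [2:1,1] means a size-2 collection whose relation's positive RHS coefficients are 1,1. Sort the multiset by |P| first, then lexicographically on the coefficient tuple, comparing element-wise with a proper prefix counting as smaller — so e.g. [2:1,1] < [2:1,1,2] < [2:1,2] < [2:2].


Minimal non-faces — 18 found among 9 rays, 14 max cones:

  • {0,7}:  v_{0} + v_{7} = 0 — sig = [2:]
  • {3,6}:  v_{3} + v_{6} = 0 — sig = [2:]
  • {5,8}:  v_{5} + v_{8} = 0 — sig = [2:]
  • {0,1}:  v_{0} + v_{1} = v_{5} + v_{6} — sig = [2:1,1]
  • {0,4}:  v_{0} + v_{4} = v_{3} + v_{5} — sig = [2:1,1]
  • {1,3}:  v_{1} + v_{3} = v_{5} + v_{7} — sig = [2:1,1]
  • {1,8}:  v_{1} + v_{8} = v_{6} + v_{7} — sig = [2:1,1]
  • {2,3}:  v_{2} + v_{3} = v_{1} + v_{5} — sig = [2:1,1]
  • {2,8}:  v_{2} + v_{8} = v_{1} + v_{6} — sig = [2:1,1]
  • {4,6}:  v_{4} + v_{6} = v_{5} + v_{7} — sig = [2:1,1]
  • {4,8}:  v_{4} + v_{8} = v_{3} + v_{7} — sig = [2:1,1]
  • {2,4}:  v_{2} + v_{4} = v_{1} + 2·v_{5} + v_{7} — sig = [2:1,1,2]
  • {2,7}:  v_{2} + v_{7} = 2·v_{1} — sig = [2:2]
  • {0,2}:  v_{0} + v_{2} = 2·v_{5} + 2·v_{6} — sig = [2:2,2]
  • {1,4}:  v_{1} + v_{4} = 2·v_{5} + 2·v_{7} — sig = [2:2,2]
  • {1,5,6}:  v_{1} + v_{5} + v_{6} = v_{2} — sig = [3:1]
  • {3,5,7}:  v_{3} + v_{5} + v_{7} = v_{4} — sig = [3:1]
  • {5,6,7}:  v_{5} + v_{6} + v_{7} = v_{1} — sig = [3:1]

Hence PRS(X_Σ) =
    |P|=2: 15 collections, coeffs (), (), (), (1,1), (1,1), (1,1), (1,1), (1,1), (1,1), (1,1), (1,1), (1,1,2), (2), (2,2), (2,2)
    |P|=3: 3 collections, coeffs (1), (1), (1)


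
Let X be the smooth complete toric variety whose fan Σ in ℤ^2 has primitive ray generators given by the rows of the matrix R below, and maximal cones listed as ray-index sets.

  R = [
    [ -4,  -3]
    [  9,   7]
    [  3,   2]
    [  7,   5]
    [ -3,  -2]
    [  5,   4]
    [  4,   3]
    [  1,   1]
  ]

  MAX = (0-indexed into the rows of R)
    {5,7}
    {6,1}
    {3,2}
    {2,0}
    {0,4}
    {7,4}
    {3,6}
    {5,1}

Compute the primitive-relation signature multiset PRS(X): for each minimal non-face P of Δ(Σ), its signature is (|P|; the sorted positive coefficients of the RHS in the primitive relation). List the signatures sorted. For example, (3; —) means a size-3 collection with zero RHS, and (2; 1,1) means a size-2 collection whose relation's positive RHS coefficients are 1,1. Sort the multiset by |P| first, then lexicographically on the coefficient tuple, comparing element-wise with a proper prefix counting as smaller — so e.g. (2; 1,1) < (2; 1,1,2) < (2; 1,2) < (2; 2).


The 20 primitive collections of Σ (r=8, n=2):

  {0,6}:  v_{0} + v_{6} = 0  ⇒ sig = (2; —)
  {2,4}:  v_{2} + v_{4} = 0  ⇒ sig = (2; —)
  {0,1}:  v_{0} + v_{1} = v_{5}  ⇒ sig = (2; 1)
  {0,3}:  v_{0} + v_{3} = v_{2}  ⇒ sig = (2; 1)
  {0,5}:  v_{0} + v_{5} = v_{7}  ⇒ sig = (2; 1)
  {0,7}:  v_{0} + v_{7} = v_{4}  ⇒ sig = (2; 1)
  {2,6}:  v_{2} + v_{6} = v_{3}  ⇒ sig = (2; 1)
  {2,7}:  v_{2} + v_{7} = v_{6}  ⇒ sig = (2; 1)
  {3,4}:  v_{3} + v_{4} = v_{6}  ⇒ sig = (2; 1)
  {4,6}:  v_{4} + v_{6} = v_{7}  ⇒ sig = (2; 1)
  {5,6}:  v_{5} + v_{6} = v_{1}  ⇒ sig = (2; 1)
  {6,7}:  v_{6} + v_{7} = v_{5}  ⇒ sig = (2; 1)
  {1,4}:  v_{1} + v_{4} = v_{5} + v_{7}  ⇒ sig = (2; 1,1)
  {1,7}:  v_{1} + v_{7} = 2·v_{5}  ⇒ sig = (2; 2)
  {2,5}:  v_{2} + v_{5} = 2·v_{6}  ⇒ sig = (2; 2)
  {3,7}:  v_{3} + v_{7} = 2·v_{6}  ⇒ sig = (2; 2)
  {4,5}:  v_{4} + v_{5} = 2·v_{7}  ⇒ sig = (2; 2)
  {1,2}:  v_{1} + v_{2} = 3·v_{6}  ⇒ sig = (2; 3)
  {3,5}:  v_{3} + v_{5} = 3·v_{6}  ⇒ sig = (2; 3)
  {1,3}:  v_{1} + v_{3} = 4·v_{6}  ⇒ sig = (2; 4)

Hence PRS(X_Σ) =
[(2; —), (2; —), (2; 1), (2; 1), (2; 1), (2; 1), (2; 1), (2; 1), (2; 1), (2; 1), (2; 1), (2; 1), (2; 1,1), (2; 2), (2; 2), (2; 2), (2; 2), (2; 3), (2; 3), (2; 4)]


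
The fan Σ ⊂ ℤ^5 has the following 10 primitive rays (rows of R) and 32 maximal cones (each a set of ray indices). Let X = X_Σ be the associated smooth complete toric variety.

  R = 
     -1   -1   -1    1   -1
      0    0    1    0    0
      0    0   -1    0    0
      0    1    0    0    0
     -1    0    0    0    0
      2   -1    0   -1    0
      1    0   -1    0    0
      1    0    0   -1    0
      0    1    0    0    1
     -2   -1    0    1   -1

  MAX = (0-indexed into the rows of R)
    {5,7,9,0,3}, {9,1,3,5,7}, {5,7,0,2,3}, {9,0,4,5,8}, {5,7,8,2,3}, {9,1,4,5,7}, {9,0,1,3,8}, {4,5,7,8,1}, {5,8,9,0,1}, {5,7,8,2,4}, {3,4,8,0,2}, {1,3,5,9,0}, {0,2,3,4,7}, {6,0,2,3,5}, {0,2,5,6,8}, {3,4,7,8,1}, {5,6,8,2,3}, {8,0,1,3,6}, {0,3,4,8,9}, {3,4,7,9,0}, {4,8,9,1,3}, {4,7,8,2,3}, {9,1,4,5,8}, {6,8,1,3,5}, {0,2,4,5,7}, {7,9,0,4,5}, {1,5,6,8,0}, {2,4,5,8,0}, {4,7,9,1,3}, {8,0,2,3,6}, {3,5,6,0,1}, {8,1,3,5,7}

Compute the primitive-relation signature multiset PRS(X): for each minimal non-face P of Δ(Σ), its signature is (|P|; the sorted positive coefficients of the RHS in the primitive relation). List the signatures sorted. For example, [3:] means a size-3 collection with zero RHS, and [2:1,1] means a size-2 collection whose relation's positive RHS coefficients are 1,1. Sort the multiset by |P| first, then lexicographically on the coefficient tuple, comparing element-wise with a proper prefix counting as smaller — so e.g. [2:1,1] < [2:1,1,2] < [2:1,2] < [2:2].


The 12 primitive collections of Σ (r=10, n=5):

  P = {1,2}:  v_{1} + v_{2} = 0  so sig = [2:]
  P = {4,6}:  v_{4} + v_{6} = v_{2}  so sig = [2:1]
  P = {6,9}:  v_{6} + v_{9} = v_{0}  so sig = [2:1]
  P = {2,9}:  v_{2} + v_{9} = v_{0} + v_{4}  so sig = [2:1,1]
  P = {6,7}:  v_{6} + v_{7} = v_{2} + v_{3} + v_{5}  so sig = [2:1,1,1]
  P = {0,1,4}:  v_{0} + v_{1} + v_{4} = v_{9}  so sig = [3:1]
  P = {0,7,8}:  v_{0} + v_{7} + v_{8} = v_{2}  so sig = [3:1]
  P = {3,4,5}:  v_{3} + v_{4} + v_{5} = v_{7}  so sig = [3:1]
  P = {7,8,9}:  v_{7} + v_{8} + v_{9} = v_{4}  so sig = [3:1]
  P = {0,1,7}:  v_{0} + v_{1} + v_{7} = v_{3} + v_{5} + v_{9}  so sig = [3:1,1,1]
  P = {3,5,8,9}:  v_{3} + v_{5} + v_{8} + v_{9} = 0  so sig = [4:]
  P = {0,3,5,8}:  v_{0} + v_{3} + v_{5} + v_{8} = v_{6}  so sig = [4:1]

so the primitive-relation signature multiset is
[[2:], [2:1], [2:1], [2:1,1], [2:1,1,1], [3:1], [3:1], [3:1], [3:1], [3:1,1,1], [4:], [4:1]]


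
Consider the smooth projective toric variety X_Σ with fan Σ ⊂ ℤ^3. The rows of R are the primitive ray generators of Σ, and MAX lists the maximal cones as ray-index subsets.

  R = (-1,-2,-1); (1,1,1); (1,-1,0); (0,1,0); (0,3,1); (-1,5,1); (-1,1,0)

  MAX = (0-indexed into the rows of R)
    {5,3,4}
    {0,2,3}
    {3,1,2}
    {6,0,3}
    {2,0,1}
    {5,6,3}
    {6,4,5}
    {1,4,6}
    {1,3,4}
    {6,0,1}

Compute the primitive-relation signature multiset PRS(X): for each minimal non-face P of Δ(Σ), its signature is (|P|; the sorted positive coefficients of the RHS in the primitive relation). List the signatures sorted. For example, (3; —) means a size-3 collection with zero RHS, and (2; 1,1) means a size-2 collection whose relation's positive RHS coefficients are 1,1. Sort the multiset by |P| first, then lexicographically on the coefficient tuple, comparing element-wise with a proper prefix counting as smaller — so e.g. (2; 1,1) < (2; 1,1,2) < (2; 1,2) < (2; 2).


|primitive collections| = 9. Relations:

  • {2,6}:  v_{2} + v_{6} = 0 — sig = (2; —)
  • {0,4}:  v_{0} + v_{4} = v_{6} — sig = (2; 1)
  • {2,4}:  v_{2} + v_{4} = v_{1} + v_{3} — sig = (2; 1,1)
  • {2,5}:  v_{2} + v_{5} = v_{3} + v_{4} — sig = (2; 1,1)
  • {0,5}:  v_{0} + v_{5} = v_{3} + 2·v_{6} — sig = (2; 1,2)
  • {1,5}:  v_{1} + v_{5} = 2·v_{4} — sig = (2; 2)
  • {0,1,3}:  v_{0} + v_{1} + v_{3} = 0 — sig = (3; —)
  • {1,3,6}:  v_{1} + v_{3} + v_{6} = v_{4} — sig = (3; 1)
  • {3,4,6}:  v_{3} + v_{4} + v_{6} = v_{5} — sig = (3; 1)

so the primitive-relation signature multiset is
    |P|=2: 6 collections, coeffs (), (1), (1,1), (1,1), (1,2), (2)
    |P|=3: 3 collections, coeffs (), (1), (1)


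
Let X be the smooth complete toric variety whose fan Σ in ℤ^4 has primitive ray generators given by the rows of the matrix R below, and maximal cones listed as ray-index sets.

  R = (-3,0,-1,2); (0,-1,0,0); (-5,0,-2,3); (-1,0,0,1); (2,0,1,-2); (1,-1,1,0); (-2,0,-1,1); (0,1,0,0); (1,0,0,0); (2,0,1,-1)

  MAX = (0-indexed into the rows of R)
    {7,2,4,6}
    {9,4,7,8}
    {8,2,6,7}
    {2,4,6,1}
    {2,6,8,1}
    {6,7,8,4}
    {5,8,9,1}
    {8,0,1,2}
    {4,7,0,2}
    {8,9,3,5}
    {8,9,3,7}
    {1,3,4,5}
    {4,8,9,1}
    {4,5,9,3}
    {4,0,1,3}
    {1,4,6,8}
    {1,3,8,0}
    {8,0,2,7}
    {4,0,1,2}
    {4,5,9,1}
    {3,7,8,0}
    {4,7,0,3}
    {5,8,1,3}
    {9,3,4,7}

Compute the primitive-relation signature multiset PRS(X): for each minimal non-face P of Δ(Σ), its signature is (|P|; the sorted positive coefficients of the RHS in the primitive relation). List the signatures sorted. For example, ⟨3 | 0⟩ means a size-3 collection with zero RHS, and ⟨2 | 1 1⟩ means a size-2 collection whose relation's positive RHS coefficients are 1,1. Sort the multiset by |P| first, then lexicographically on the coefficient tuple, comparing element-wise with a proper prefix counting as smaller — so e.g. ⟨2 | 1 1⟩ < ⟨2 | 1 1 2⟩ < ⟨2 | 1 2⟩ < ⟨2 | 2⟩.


Minimal non-faces — 16 found among 10 rays, 24 max cones:

  P = {1,7}:  v_{1} + v_{7} = 0  ⟹  sig = ⟨2 | 0⟩
  P = {6,9}:  v_{6} + v_{9} = 0  ⟹  sig = ⟨2 | 0⟩
  P = {0,6}:  v_{0} + v_{6} = v_{2}  ⟹  sig = ⟨2 | 1⟩
  P = {0,9}:  v_{0} + v_{9} = v_{3}  ⟹  sig = ⟨2 | 1⟩
  P = {2,9}:  v_{2} + v_{9} = v_{0}  ⟹  sig = ⟨2 | 1⟩
  P = {3,6}:  v_{3} + v_{6} = v_{0}  ⟹  sig = ⟨2 | 1⟩
  P = {5,6}:  v_{5} + v_{6} = v_{1} + v_{3}  ⟹  sig = ⟨2 | 1 1⟩
  P = {5,7}:  v_{5} + v_{7} = v_{3} + v_{9}  ⟹  sig = ⟨2 | 1 1⟩
  P = {2,5}:  v_{2} + v_{5} = v_{0} + v_{1} + v_{3}  ⟹  sig = ⟨2 | 1 1 1⟩
  P = {0,5}:  v_{0} + v_{5} = v_{1} + 2·v_{3}  ⟹  sig = ⟨2 | 1 2⟩
  P = {2,3}:  v_{2} + v_{3} = 2·v_{0}  ⟹  sig = ⟨2 | 2⟩
  P = {0,4,8}:  v_{0} + v_{4} + v_{8} = 0  ⟹  sig = ⟨3 | 0⟩
  P = {1,3,9}:  v_{1} + v_{3} + v_{9} = v_{5}  ⟹  sig = ⟨3 | 1⟩
  P = {2,4,8}:  v_{2} + v_{4} + v_{8} = v_{6}  ⟹  sig = ⟨3 | 1⟩
  P = {3,4,8}:  v_{3} + v_{4} + v_{8} = v_{9}  ⟹  sig = ⟨3 | 1⟩
  P = {4,5,8}:  v_{4} + v_{5} + v_{8} = v_{1} + 2·v_{9}  ⟹  sig = ⟨3 | 1 2⟩

Sorted signature multiset PRS(X):
[⟨2 | 0⟩, ⟨2 | 0⟩, ⟨2 | 1⟩, ⟨2 | 1⟩, ⟨2 | 1⟩, ⟨2 | 1⟩, ⟨2 | 1 1⟩, ⟨2 | 1 1⟩, ⟨2 | 1 1 1⟩, ⟨2 | 1 2⟩, ⟨2 | 2⟩, ⟨3 | 0⟩, ⟨3 | 1⟩, ⟨3 | 1⟩, ⟨3 | 1⟩, ⟨3 | 1 2⟩]


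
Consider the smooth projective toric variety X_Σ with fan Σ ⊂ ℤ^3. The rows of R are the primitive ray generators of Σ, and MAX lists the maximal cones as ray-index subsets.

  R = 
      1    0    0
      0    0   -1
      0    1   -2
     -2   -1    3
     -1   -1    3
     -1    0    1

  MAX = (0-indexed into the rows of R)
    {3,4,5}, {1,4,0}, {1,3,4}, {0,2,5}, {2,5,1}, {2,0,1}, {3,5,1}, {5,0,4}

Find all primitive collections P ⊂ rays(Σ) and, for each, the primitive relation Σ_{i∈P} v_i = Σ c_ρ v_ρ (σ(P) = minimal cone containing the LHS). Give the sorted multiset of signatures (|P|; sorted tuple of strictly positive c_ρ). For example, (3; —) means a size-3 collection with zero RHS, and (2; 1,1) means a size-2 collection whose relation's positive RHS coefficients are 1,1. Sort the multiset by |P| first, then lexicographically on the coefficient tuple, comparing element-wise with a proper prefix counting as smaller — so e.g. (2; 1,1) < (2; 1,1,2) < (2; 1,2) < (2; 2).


The 5 primitive collections of Σ (r=6, n=3):

  • {0,3}:  v_{0} + v_{3} = v_{4} — sig = (2; 1)
  • {2,4}:  v_{2} + v_{4} = v_{5} — sig = (2; 1)
  • {2,3}:  v_{2} + v_{3} = v_{1} + 2·v_{5} — sig = (2; 1,2)
  • {0,1,5}:  v_{0} + v_{1} + v_{5} = 0 — sig = (3; —)
  • {1,4,5}:  v_{1} + v_{4} + v_{5} = v_{3} — sig = (3; 1)

Signatures (|P|; sorted positive RHS coefficients), sorted:
[(2; 1), (2; 1), (2; 1,2), (3; —), (3; 1)]


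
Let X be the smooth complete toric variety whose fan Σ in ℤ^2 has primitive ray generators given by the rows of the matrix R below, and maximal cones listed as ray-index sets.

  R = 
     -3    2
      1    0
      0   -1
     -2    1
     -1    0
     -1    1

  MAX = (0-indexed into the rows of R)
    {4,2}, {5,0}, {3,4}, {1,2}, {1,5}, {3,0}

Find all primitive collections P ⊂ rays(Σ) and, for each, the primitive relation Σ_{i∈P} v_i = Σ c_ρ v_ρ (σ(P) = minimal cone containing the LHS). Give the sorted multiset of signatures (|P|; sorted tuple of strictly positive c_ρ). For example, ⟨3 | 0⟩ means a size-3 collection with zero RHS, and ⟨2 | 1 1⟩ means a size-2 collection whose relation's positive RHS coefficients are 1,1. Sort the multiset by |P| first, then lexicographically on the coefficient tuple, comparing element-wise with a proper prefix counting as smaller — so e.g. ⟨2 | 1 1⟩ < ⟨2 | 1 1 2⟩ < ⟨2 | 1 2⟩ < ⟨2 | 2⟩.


|primitive collections| = 9. Relations:

  • {1,4}:  v_{1} + v_{4} = 0 — sig = ⟨2 | 0⟩
  • {1,3}:  v_{1} + v_{3} = v_{5} — sig = ⟨2 | 1⟩
  • {2,5}:  v_{2} + v_{5} = v_{4} — sig = ⟨2 | 1⟩
  • {3,5}:  v_{3} + v_{5} = v_{0} — sig = ⟨2 | 1⟩
  • {4,5}:  v_{4} + v_{5} = v_{3} — sig = ⟨2 | 1⟩
  • {0,2}:  v_{0} + v_{2} = v_{3} + v_{4} — sig = ⟨2 | 1 1⟩
  • {0,1}:  v_{0} + v_{1} = 2·v_{5} — sig = ⟨2 | 2⟩
  • {0,4}:  v_{0} + v_{4} = 2·v_{3} — sig = ⟨2 | 2⟩
  • {2,3}:  v_{2} + v_{3} = 2·v_{4} — sig = ⟨2 | 2⟩

Hence PRS(X_Σ) =
[⟨2 | 0⟩, ⟨2 | 1⟩, ⟨2 | 1⟩, ⟨2 | 1⟩, ⟨2 | 1⟩, ⟨2 | 1 1⟩, ⟨2 | 2⟩, ⟨2 | 2⟩, ⟨2 | 2⟩]


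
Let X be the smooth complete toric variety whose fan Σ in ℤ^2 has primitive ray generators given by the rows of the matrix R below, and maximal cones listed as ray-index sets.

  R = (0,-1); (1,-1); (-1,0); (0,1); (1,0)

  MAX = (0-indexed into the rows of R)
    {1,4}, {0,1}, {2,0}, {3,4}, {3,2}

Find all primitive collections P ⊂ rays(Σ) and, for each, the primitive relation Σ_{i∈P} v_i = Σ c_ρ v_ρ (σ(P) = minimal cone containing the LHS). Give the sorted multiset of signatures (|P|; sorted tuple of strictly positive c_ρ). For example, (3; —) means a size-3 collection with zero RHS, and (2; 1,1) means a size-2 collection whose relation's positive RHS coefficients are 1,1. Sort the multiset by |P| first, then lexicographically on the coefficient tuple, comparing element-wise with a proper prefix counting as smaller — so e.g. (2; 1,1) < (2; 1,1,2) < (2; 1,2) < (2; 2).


Δ(Σ) — 5 vertices, 5 min non-faces:

  {0,3}:  v_{0} + v_{3} = 0  ⇒ sig = (2; —)
  {2,4}:  v_{2} + v_{4} = 0  ⇒ sig = (2; —)
  {0,4}:  v_{0} + v_{4} = v_{1}  ⇒ sig = (2; 1)
  {1,2}:  v_{1} + v_{2} = v_{0}  ⇒ sig = (2; 1)
  {1,3}:  v_{1} + v_{3} = v_{4}  ⇒ sig = (2; 1)

Sorted signature multiset PRS(X):
[(2; —), (2; —), (2; 1), (2; 1), (2; 1)]


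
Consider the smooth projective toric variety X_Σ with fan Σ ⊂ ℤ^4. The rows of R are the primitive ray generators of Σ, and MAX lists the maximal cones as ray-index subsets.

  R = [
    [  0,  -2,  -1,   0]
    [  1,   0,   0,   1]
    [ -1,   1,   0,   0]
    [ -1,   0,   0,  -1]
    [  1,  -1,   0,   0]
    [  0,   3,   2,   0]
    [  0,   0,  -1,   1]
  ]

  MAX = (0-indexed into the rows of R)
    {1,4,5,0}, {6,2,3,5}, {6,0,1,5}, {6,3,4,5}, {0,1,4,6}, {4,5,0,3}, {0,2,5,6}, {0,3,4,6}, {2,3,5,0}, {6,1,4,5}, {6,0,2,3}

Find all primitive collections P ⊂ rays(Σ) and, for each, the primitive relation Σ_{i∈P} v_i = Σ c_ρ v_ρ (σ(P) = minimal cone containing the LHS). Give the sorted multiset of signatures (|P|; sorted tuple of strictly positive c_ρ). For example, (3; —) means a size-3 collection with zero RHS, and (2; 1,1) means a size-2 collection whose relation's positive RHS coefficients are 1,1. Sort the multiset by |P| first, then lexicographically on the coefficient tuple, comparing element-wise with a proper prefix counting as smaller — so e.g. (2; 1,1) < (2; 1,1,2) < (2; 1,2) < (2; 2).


5 minimal non-faces of Δ(Σ) (on 7 rays):

  P={1,3}:  v_{1} + v_{3} = 0  ⟹  sig = (2; —)
  P={2,4}:  v_{2} + v_{4} = 0  ⟹  sig = (2; —)
  P={1,2}:  v_{1} + v_{2} = v_{0} + v_{5} + v_{6}  ⟹  sig = (2; 1,1,1)
  P={0,3,5,6}:  v_{0} + v_{3} + v_{5} + v_{6} = v_{2}  ⟹  sig = (4; 1)
  P={0,4,5,6}:  v_{0} + v_{4} + v_{5} + v_{6} = v_{1}  ⟹  sig = (4; 1)

so the primitive-relation signature multiset is
{ (2; —) ×2,  (2; 1,1,1),  (4; 1) ×2 }
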